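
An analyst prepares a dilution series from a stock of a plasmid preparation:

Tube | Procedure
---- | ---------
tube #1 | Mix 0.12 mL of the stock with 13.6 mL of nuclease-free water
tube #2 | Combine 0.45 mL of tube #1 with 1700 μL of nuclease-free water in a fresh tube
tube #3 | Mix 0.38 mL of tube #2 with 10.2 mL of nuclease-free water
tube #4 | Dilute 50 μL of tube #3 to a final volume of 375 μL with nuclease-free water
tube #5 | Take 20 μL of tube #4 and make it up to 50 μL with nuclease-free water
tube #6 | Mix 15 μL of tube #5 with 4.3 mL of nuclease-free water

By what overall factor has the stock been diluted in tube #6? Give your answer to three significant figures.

8.20 × 10^7

Step 1: 0.12 mL + 13.6 mL = 13.72 mL total → factor 13.72/0.12 = 114.33
Step 2: 0.45 mL + 1700 μL = 2.15 mL total → factor 2.15/0.45 = 4.7778
Step 3: 0.38 mL + 10.2 mL = 10.58 mL total → factor 10.58/0.38 = 27.842
Step 4: 50 μL brought to 375 μL → factor 375/50 = 7.5
Step 5: 20 μL brought to 50 μL → factor 50/20 = 2.5
Step 6: 15 μL + 4.3 mL = 4315 μL total → factor 4315/15 = 287.67
Overall dilution factor = 114.33 × 4.7778 × 27.842 × 7.5 × 2.5 × 287.67 = 8.2034 × 10^7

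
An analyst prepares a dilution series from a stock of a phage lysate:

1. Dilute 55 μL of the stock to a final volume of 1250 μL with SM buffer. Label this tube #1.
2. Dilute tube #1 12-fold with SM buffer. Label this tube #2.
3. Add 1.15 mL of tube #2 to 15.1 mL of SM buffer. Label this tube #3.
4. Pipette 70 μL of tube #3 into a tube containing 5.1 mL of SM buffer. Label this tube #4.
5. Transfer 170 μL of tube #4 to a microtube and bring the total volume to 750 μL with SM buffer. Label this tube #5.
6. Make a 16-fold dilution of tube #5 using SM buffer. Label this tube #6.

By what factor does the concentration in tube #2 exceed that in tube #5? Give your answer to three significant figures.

4.60 × 10^3

Step 1: 55 μL brought to 1250 μL → factor 1250/55 = 22.727
Step 2: 12-fold → factor 12
Step 3: 1.15 mL + 15.1 mL = 16.25 mL total → factor 16.25/1.15 = 14.13
Step 4: 70 μL + 5.1 mL = 5170 μL total → factor 5170/70 = 73.857
Step 5: 170 μL brought to 750 μL → factor 750/170 = 4.4118
Dilution factor to tube #2 = 272.73; to tube #5 = 1.2557 × 10^6
[tube #2]/[tube #5] = (factor to tube #5)/(factor to tube #2) = 1.2557 × 10^6/272.73 = 4.60 × 10^3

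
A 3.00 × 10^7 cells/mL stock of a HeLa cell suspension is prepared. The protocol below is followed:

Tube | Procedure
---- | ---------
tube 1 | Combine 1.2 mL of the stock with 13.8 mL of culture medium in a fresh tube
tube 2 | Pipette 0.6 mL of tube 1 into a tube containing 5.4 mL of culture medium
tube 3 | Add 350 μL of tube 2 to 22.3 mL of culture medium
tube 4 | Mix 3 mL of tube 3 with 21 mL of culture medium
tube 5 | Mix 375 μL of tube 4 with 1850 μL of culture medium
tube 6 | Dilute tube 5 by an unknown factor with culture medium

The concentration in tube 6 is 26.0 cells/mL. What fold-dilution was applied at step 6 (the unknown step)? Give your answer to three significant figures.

3.01-fold

Step 1: 1.2 mL + 13.8 mL = 15 mL total → factor 15/1.2 = 12.5
Step 2: 0.6 mL + 5.4 mL = 6 mL total → factor 6/0.6 = 10
Step 3: 350 μL + 22.3 mL = 22650 μL total → factor 22650/350 = 64.714
Step 4: 3 mL + 21 mL = 24 mL total → factor 24/3 = 8
Step 5: 375 μL + 1850 μL = 2225 μL total → factor 2225/375 = 5.9333
Step 6: unknown factor x
Product of known-step factors = 3.8397 × 10^5
Overall factor = 3.00 × 10^7 cells/mL / (26.0 cells/mL) = 1.1538 × 10^6
x = 1.1538 × 10^6 / 3.8397 × 10^5 = 3.01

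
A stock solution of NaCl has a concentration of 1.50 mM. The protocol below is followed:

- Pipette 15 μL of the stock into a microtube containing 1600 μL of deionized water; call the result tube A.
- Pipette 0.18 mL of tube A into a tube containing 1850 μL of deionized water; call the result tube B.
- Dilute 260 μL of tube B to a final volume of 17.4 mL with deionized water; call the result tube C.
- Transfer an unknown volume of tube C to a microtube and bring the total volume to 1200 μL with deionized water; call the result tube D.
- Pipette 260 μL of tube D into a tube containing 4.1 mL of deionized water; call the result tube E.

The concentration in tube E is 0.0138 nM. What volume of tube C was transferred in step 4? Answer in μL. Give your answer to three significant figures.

15.0 μL

Step 1: 15 μL + 1600 μL = 1615 μL total → factor 1615/15 = 107.67
Step 2: 0.18 mL + 1850 μL = 2.03 mL total → factor 2.03/0.18 = 11.278
Step 3: 260 μL brought to 17.4 mL → factor 17400/260 = 66.923
Step 4: v brought to 1200 μL → factor = 1200 μL/v
Step 5: 260 μL + 4.1 mL = 4360 μL total → factor 4360/260 = 16.769
Product of known-step factors = 1.3627 × 10^6
Overall factor = 1.50 mM / (0.0138 nM) = 1.087 × 10^8
Step-4 factor = 1.087 × 10^8 / 1.3627 × 10^6 = 79.766
v = 1200 μL / 79.766 = 15.0 μL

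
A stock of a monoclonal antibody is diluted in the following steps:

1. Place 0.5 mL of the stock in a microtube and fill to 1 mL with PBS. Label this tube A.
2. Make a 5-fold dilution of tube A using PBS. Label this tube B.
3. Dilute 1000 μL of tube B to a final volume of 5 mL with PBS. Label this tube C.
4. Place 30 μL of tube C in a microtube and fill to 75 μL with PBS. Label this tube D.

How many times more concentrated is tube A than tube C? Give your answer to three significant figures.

Step 1: 0.5 mL brought to 1 mL → factor 1/0.5 = 2
Step 2: 5-fold → factor 5
Step 3: 1000 μL brought to 5 mL → factor 5000/1000 = 5
Dilution factor to tube A = 2; to tube C = 50
[tube A]/[tube C] = (factor to tube C)/(factor to tube A) = 50/2 = 25.0

25.0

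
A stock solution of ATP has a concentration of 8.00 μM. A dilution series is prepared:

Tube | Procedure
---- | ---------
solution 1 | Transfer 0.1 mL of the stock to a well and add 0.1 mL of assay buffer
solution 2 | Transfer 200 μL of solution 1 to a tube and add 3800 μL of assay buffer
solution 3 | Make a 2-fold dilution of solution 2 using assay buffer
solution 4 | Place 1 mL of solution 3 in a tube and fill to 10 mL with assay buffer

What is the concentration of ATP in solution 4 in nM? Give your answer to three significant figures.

Step 1: 0.1 mL + 0.1 mL = 0.2 mL total → factor 0.2/0.1 = 2
Step 2: 200 μL + 3800 μL = 4000 μL total → factor 4000/200 = 20
Step 3: 2-fold → factor 2
Step 4: 1 mL brought to 10 mL → factor 10/1 = 10
Overall dilution factor = 2 × 20 × 2 × 10 = 800
Final = 8.00 μM / 800 = 0.01000 μM = 10.0 nM

10.0 nM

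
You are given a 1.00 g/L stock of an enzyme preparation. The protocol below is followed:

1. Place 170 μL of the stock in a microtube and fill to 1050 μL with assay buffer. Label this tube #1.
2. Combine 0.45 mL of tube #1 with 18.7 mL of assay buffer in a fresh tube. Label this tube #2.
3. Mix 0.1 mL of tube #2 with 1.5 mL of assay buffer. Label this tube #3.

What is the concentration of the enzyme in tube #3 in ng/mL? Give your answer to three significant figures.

238 ng/mL

Step 1: 170 μL brought to 1050 μL → factor 1050/170 = 6.1765
Step 2: 0.45 mL + 18.7 mL = 19.15 mL total → factor 19.15/0.45 = 42.556
Step 3: 0.1 mL + 1.5 mL = 1.6 mL total → factor 1.6/0.1 = 16
Overall dilution factor = 6.1765 × 42.556 × 16 = 4205.5
Final = 1.00 g/L / 4205.5 = 0.0002378 g/L = 238 ng/mL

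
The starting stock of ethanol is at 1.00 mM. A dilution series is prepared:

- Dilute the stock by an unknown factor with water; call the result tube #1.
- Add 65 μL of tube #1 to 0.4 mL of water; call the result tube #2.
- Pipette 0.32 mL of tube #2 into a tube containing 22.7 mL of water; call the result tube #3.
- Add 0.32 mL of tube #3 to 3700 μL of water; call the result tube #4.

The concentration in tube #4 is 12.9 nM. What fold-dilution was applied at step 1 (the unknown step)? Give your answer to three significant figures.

12.0-fold

Step 1: unknown factor x
Step 2: 65 μL + 0.4 mL = 465 μL total → factor 465/65 = 7.1538
Step 3: 0.32 mL + 22.7 mL = 23.02 mL total → factor 23.02/0.32 = 71.938
Step 4: 0.32 mL + 3700 μL = 4.02 mL total → factor 4.02/0.32 = 12.562
Product of known-step factors = 6465
Overall factor = 1.00 mM / (12.9 nM) = 77519
x = 77519 / 6465 = 12.0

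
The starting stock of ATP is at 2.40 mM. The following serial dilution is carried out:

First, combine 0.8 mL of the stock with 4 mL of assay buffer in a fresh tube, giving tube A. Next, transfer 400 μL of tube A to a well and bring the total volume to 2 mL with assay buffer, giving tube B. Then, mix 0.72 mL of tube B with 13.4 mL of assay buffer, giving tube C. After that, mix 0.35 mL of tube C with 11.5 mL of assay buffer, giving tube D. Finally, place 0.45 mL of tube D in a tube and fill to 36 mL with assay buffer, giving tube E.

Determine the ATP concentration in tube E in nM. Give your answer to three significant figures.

Step 1: 0.8 mL + 4 mL = 4.8 mL total → factor 4.8/0.8 = 6
Step 2: 400 μL brought to 2 mL → factor 2000/400 = 5
Step 3: 0.72 mL + 13.4 mL = 14.12 mL total → factor 14.12/0.72 = 19.611
Step 4: 0.35 mL + 11.5 mL = 11.85 mL total → factor 11.85/0.35 = 33.857
Step 5: 0.45 mL brought to 36 mL → factor 36/0.45 = 80
Overall dilution factor = 6 × 5 × 19.611 × 33.857 × 80 = 1.5935 × 10^6
Final = 2.40 mM / 1.5935 × 10^6 = 1.506 × 10^-6 mM = 1.51 nM

1.51 nM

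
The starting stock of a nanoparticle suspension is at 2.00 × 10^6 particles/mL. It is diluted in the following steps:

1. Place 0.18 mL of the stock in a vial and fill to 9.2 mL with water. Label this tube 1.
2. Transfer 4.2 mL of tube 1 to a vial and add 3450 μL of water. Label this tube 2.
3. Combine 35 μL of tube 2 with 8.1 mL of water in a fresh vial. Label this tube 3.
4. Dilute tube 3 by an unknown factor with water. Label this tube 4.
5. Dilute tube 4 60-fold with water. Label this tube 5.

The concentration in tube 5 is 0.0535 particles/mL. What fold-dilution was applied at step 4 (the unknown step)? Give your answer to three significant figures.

Step 1: 0.18 mL brought to 9.2 mL → factor 9.2/0.18 = 51.111
Step 2: 4.2 mL + 3450 μL = 7.65 mL total → factor 7.65/4.2 = 1.8214
Step 3: 35 μL + 8.1 mL = 8135 μL total → factor 8135/35 = 232.43
Step 4: unknown factor x
Step 5: 60-fold → factor 60
Product of known-step factors = 1.2983 × 10^6
Overall factor = 2.00 × 10^6 particles/mL / (0.0535 particles/mL) = 3.7383 × 10^7
x = 3.7383 × 10^7 / 1.2983 × 10^6 = 28.8

28.8-fold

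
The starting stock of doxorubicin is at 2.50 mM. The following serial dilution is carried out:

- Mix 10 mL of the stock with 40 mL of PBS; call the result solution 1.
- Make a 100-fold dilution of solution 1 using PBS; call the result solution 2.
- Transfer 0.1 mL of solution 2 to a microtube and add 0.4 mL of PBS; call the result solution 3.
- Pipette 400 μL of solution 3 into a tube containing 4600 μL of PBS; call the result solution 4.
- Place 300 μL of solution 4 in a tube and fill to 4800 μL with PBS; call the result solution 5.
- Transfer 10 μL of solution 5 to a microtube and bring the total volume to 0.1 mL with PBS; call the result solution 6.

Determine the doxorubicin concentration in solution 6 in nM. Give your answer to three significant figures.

0.500 nM

Step 1: 10 mL + 40 mL = 50 mL total → factor 50/10 = 5
Step 2: 100-fold → factor 100
Step 3: 0.1 mL + 0.4 mL = 0.5 mL total → factor 0.5/0.1 = 5
Step 4: 400 μL + 4600 μL = 5000 μL total → factor 5000/400 = 12.5
Step 5: 300 μL brought to 4800 μL → factor 4800/300 = 16
Step 6: 10 μL brought to 0.1 mL → factor 100/10 = 10
Overall dilution factor = 5 × 100 × 5 × 12.5 × 16 × 10 = 5 × 10^6
Final = 2.50 mM / 5 × 10^6 = 5.000 × 10^-7 mM = 0.500 nM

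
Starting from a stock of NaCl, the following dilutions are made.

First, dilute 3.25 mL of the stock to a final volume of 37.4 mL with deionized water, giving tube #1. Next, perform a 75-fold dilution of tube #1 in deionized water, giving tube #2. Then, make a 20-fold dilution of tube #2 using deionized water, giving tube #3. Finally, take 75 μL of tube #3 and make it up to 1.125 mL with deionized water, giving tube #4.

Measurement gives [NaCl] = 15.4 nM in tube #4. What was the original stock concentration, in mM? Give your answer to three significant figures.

Step 1: 3.25 mL brought to 37.4 mL → factor 37.4/3.25 = 11.508
Step 2: 75-fold → factor 75
Step 3: 20-fold → factor 20
Step 4: 75 μL brought to 1.125 mL → factor 1125/75 = 15
Overall dilution factor = 11.508 × 75 × 20 × 15 = 2.5892 × 10^5
Stock = 15.4 nM × 2.5892 × 10^5 = 3.987 × 10^6 nM = 3.99 mM

3.99 mM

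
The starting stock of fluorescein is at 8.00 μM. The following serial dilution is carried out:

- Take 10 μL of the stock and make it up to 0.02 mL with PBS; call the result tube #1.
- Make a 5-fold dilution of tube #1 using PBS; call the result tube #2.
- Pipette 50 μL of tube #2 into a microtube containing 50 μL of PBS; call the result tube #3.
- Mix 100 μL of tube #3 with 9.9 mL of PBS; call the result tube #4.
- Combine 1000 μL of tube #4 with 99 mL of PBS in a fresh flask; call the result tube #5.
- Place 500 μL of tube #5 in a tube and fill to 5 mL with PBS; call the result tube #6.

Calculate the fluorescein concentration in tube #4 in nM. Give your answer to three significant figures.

4.00 nM

Step 1: 10 μL brought to 0.02 mL → factor 20/10 = 2
Step 2: 5-fold → factor 5
Step 3: 50 μL + 50 μL = 100 μL total → factor 100/50 = 2
Step 4: 100 μL + 9.9 mL = 10000 μL total → factor 10000/100 = 100
Dilution factor through tube #4 = 2 × 5 × 2 × 100 = 2000
[tube #4] = 8.00 μM / 2000 = 0.004000 μM = 4.00 nM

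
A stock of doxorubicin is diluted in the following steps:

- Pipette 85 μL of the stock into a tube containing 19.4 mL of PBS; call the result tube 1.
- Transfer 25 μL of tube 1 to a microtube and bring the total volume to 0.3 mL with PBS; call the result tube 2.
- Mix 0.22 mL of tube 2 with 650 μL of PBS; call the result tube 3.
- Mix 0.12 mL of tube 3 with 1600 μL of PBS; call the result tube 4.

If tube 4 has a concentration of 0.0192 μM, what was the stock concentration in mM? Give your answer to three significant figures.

2.99 mM

Step 1: 85 μL + 19.4 mL = 19485 μL total → factor 19485/85 = 229.24
Step 2: 25 μL brought to 0.3 mL → factor 300/25 = 12
Step 3: 0.22 mL + 650 μL = 0.87 mL total → factor 0.87/0.22 = 3.9545
Step 4: 0.12 mL + 1600 μL = 1.72 mL total → factor 1.72/0.12 = 14.333
Overall dilution factor = 229.24 × 12 × 3.9545 × 14.333 = 1.5592 × 10^5
Stock = 0.0192 μM × 1.5592 × 10^5 = 2994 μM = 2.99 mM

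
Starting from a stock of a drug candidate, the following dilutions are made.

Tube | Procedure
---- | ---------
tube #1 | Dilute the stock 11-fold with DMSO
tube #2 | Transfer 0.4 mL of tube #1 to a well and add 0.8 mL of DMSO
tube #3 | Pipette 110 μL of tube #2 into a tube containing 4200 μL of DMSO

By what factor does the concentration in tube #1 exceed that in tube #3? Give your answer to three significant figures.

Step 1: 11-fold → factor 11
Step 2: 0.4 mL + 0.8 mL = 1.2 mL total → factor 1.2/0.4 = 3
Step 3: 110 μL + 4200 μL = 4310 μL total → factor 4310/110 = 39.182
Dilution factor to tube #1 = 11; to tube #3 = 1293
[tube #1]/[tube #3] = (factor to tube #3)/(factor to tube #1) = 1293/11 = 118

118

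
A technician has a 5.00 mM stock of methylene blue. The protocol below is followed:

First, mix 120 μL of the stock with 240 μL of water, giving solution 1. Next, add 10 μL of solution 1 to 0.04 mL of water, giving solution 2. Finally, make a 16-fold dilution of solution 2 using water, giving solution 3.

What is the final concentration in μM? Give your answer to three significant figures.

20.8 μM

Step 1: 120 μL + 240 μL = 360 μL total → factor 360/120 = 3
Step 2: 10 μL + 0.04 mL = 50 μL total → factor 50/10 = 5
Step 3: 16-fold → factor 16
Overall dilution factor = 3 × 5 × 16 = 240
Final = 5.00 mM / 240 = 0.02083 mM = 20.8 μM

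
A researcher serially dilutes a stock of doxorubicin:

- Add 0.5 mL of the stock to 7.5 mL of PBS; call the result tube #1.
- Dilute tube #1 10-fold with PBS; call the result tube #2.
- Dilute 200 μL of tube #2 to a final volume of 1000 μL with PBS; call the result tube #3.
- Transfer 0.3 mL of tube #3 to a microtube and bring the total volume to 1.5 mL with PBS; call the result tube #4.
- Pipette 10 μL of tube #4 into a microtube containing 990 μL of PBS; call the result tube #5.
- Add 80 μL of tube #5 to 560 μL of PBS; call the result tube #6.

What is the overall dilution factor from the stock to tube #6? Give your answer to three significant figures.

Step 1: 0.5 mL + 7.5 mL = 8 mL total → factor 8/0.5 = 16
Step 2: 10-fold → factor 10
Step 3: 200 μL brought to 1000 μL → factor 1000/200 = 5
Step 4: 0.3 mL brought to 1.5 mL → factor 1.5/0.3 = 5
Step 5: 10 μL + 990 μL = 1000 μL total → factor 1000/10 = 100
Step 6: 80 μL + 560 μL = 640 μL total → factor 640/80 = 8
Overall dilution factor = 16 × 10 × 5 × 5 × 100 × 8 = 3.2 × 10^6

3.20 × 10^6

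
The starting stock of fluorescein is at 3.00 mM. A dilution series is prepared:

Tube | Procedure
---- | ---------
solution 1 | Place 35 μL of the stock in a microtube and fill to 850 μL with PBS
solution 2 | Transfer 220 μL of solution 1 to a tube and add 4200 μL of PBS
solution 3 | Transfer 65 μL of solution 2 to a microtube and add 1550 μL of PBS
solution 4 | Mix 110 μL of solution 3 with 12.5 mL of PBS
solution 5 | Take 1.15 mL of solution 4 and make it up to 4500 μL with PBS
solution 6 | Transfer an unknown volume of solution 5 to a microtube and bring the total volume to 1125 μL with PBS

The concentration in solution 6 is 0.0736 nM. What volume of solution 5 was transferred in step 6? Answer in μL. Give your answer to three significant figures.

Step 1: 35 μL brought to 850 μL → factor 850/35 = 24.286
Step 2: 220 μL + 4200 μL = 4420 μL total → factor 4420/220 = 20.091
Step 3: 65 μL + 1550 μL = 1615 μL total → factor 1615/65 = 24.846
Step 4: 110 μL + 12.5 mL = 12610 μL total → factor 12610/110 = 114.64
Step 5: 1.15 mL brought to 4500 μL → factor 4.5/1.15 = 3.913
Step 6: v brought to 1125 μL → factor = 1125 μL/v
Product of known-step factors = 5.4381 × 10^6
Overall factor = 3.00 mM / (0.0736 nM) = 4.0761 × 10^7
Step-6 factor = 4.0761 × 10^7 / 5.4381 × 10^6 = 7.4954
v = 1125 μL / 7.4954 = 150 μL

150 μL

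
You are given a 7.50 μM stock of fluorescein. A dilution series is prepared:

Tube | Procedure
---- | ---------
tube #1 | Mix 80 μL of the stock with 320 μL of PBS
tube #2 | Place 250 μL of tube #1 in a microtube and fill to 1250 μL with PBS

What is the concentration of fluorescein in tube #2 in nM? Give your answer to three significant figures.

Step 1: 80 μL + 320 μL = 400 μL total → factor 400/80 = 5
Step 2: 250 μL brought to 1250 μL → factor 1250/250 = 5
Overall dilution factor = 5 × 5 = 25
Final = 7.50 μM / 25 = 0.3000 μM = 300 nM

300 nM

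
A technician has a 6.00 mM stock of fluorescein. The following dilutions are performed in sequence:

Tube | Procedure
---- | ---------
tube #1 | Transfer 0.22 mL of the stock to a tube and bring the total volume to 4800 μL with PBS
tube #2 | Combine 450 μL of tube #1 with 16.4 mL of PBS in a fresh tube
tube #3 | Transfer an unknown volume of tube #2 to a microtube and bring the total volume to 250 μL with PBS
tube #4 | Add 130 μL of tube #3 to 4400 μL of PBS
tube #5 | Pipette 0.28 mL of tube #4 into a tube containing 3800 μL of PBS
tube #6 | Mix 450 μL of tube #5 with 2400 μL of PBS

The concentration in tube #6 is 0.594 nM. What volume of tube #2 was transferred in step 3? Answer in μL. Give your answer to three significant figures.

Step 1: 0.22 mL brought to 4800 μL → factor 4.8/0.22 = 21.818
Step 2: 450 μL + 16.4 mL = 16850 μL total → factor 16850/450 = 37.444
Step 3: v brought to 250 μL → factor = 250 μL/v
Step 4: 130 μL + 4400 μL = 4530 μL total → factor 4530/130 = 34.846
Step 5: 0.28 mL + 3800 μL = 4.08 mL total → factor 4.08/0.28 = 14.571
Step 6: 450 μL + 2400 μL = 2850 μL total → factor 2850/450 = 6.3333
Product of known-step factors = 2.6272 × 10^6
Overall factor = 6.00 mM / (0.594 nM) = 1.0101 × 10^7
Step-3 factor = 1.0101 × 10^7 / 2.6272 × 10^6 = 3.8448
v = 250 μL / 3.8448 = 65.0 μL

65.0 μL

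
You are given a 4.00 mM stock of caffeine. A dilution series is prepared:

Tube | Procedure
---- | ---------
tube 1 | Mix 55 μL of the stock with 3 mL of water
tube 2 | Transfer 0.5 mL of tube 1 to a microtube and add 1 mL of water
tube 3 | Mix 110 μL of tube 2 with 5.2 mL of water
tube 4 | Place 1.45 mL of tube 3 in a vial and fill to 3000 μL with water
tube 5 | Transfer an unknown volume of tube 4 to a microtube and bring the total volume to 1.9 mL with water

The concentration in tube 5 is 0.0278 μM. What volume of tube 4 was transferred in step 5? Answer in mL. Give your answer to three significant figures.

0.220 mL

Step 1: 55 μL + 3 mL = 3055 μL total → factor 3055/55 = 55.545
Step 2: 0.5 mL + 1 mL = 1.5 mL total → factor 1.5/0.5 = 3
Step 3: 110 μL + 5.2 mL = 5310 μL total → factor 5310/110 = 48.273
Step 4: 1.45 mL brought to 3000 μL → factor 3/1.45 = 2.069
Step 5: v brought to 1.9 mL → factor = 1.9 mL/v
Product of known-step factors = 16643
Overall factor = 4.00 mM / (0.0278 μM) = 1.4388 × 10^5
Step-5 factor = 1.4388 × 10^5 / 16643 = 8.6455
v = 1.9 mL / 8.6455 = 0.220 mL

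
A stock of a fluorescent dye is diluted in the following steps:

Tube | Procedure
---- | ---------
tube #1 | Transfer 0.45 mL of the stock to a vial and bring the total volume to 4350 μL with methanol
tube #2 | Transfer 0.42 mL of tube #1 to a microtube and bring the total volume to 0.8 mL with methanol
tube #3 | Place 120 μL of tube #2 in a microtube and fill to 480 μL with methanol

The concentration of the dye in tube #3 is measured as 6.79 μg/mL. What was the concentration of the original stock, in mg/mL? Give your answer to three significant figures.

0.500 mg/mL

Step 1: 0.45 mL brought to 4350 μL → factor 4.35/0.45 = 9.6667
Step 2: 0.42 mL brought to 0.8 mL → factor 0.8/0.42 = 1.9048
Step 3: 120 μL brought to 480 μL → factor 480/120 = 4
Overall dilution factor = 9.6667 × 1.9048 × 4 = 73.651
Stock = 6.79 μg/mL × 73.651 = 500.1 μg/mL = 0.500 mg/mL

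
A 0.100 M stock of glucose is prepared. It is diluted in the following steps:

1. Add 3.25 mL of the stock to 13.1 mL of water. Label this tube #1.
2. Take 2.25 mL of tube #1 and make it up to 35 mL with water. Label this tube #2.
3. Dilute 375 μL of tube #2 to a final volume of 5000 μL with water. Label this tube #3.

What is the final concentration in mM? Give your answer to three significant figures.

0.0958 mM

Step 1: 3.25 mL + 13.1 mL = 16.35 mL total → factor 16.35/3.25 = 5.0308
Step 2: 2.25 mL brought to 35 mL → factor 35/2.25 = 15.556
Step 3: 375 μL brought to 5000 μL → factor 5000/375 = 13.333
Overall dilution factor = 5.0308 × 15.556 × 13.333 = 1043.4
Final = 0.100 M / 1043.4 = 9.584 × 10^-5 M = 0.0958 mM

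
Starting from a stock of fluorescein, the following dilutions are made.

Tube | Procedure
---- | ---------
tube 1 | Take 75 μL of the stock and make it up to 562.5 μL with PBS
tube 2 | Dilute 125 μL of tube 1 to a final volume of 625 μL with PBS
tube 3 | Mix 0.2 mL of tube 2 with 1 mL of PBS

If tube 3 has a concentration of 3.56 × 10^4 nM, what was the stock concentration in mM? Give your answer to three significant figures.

8.01 mM

Step 1: 75 μL brought to 562.5 μL → factor 562.5/75 = 7.5
Step 2: 125 μL brought to 625 μL → factor 625/125 = 5
Step 3: 0.2 mL + 1 mL = 1.2 mL total → factor 1.2/0.2 = 6
Overall dilution factor = 7.5 × 5 × 6 = 225
Stock = 3.56 × 10^4 nM × 225 = 8.010 × 10^6 nM = 8.01 mM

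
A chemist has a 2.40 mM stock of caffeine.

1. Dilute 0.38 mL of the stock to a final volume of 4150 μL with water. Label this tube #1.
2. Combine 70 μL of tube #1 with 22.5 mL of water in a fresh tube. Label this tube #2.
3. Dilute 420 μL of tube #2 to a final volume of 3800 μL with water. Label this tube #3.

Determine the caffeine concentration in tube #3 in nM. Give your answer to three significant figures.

Step 1: 0.38 mL brought to 4150 μL → factor 4.15/0.38 = 10.921
Step 2: 70 μL + 22.5 mL = 22570 μL total → factor 22570/70 = 322.43
Step 3: 420 μL brought to 3800 μL → factor 3800/420 = 9.0476
Overall dilution factor = 10.921 × 322.43 × 9.0476 = 31859
Final = 2.40 mM / 31859 = 7.533 × 10^-5 mM = 75.3 nM

75.3 nM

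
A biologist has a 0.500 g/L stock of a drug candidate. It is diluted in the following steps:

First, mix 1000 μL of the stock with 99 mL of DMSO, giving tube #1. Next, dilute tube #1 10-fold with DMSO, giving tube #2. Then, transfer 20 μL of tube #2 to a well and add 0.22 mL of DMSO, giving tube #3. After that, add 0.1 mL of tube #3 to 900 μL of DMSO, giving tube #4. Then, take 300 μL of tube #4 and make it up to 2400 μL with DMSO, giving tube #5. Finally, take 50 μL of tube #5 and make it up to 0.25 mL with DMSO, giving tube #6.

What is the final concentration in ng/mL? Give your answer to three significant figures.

Step 1: 1000 μL + 99 mL = 1 × 10^5 μL total → factor 1 × 10^5/1000 = 100
Step 2: 10-fold → factor 10
Step 3: 20 μL + 0.22 mL = 240 μL total → factor 240/20 = 12
Step 4: 0.1 mL + 900 μL = 1 mL total → factor 1/0.1 = 10
Step 5: 300 μL brought to 2400 μL → factor 2400/300 = 8
Step 6: 50 μL brought to 0.25 mL → factor 250/50 = 5
Overall dilution factor = 100 × 10 × 12 × 10 × 8 × 5 = 4.8 × 10^6
Final = 0.500 g/L / 4.8 × 10^6 = 1.042 × 10^-7 g/L = 0.104 ng/mL

0.104 ng/mL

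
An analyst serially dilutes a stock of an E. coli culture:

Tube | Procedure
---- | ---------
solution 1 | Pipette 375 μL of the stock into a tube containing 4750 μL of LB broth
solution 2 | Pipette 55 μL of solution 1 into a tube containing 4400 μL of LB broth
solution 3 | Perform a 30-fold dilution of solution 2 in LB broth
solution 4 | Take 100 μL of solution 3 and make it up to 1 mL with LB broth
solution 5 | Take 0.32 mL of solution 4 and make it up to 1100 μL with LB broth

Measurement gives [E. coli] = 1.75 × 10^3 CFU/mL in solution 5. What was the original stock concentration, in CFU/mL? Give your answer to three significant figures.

Step 1: 375 μL + 4750 μL = 5125 μL total → factor 5125/375 = 13.667
Step 2: 55 μL + 4400 μL = 4455 μL total → factor 4455/55 = 81
Step 3: 30-fold → factor 30
Step 4: 100 μL brought to 1 mL → factor 1000/100 = 10
Step 5: 0.32 mL brought to 1100 μL → factor 1.1/0.32 = 3.4375
Overall dilution factor = 13.667 × 81 × 30 × 10 × 3.4375 = 1.1416 × 10^6
Stock = 1.75 × 10^3 CFU/mL × 1.1416 × 10^6 = 2.00 × 10^9 CFU/mL

2.00 × 10^9 CFU/mL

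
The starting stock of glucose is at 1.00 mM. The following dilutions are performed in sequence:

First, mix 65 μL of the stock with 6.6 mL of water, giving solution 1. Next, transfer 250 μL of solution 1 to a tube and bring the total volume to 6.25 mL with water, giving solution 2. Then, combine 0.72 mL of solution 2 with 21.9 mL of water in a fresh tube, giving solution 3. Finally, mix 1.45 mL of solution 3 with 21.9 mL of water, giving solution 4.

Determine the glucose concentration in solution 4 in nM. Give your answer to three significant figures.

Step 1: 65 μL + 6.6 mL = 6665 μL total → factor 6665/65 = 102.54
Step 2: 250 μL brought to 6.25 mL → factor 6250/250 = 25
Step 3: 0.72 mL + 21.9 mL = 22.62 mL total → factor 22.62/0.72 = 31.417
Step 4: 1.45 mL + 21.9 mL = 23.35 mL total → factor 23.35/1.45 = 16.103
Overall dilution factor = 102.54 × 25 × 31.417 × 16.103 = 1.2969 × 10^6
Final = 1.00 mM / 1.2969 × 10^6 = 7.711 × 10^-7 mM = 0.771 nM

0.771 nM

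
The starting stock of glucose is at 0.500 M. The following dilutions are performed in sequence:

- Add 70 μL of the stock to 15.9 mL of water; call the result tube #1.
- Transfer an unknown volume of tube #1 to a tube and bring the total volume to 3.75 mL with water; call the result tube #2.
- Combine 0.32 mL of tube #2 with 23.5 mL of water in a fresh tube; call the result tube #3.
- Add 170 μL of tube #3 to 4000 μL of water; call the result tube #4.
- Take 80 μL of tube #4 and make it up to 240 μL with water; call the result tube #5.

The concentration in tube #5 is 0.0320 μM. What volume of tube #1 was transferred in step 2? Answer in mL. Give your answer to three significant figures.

0.300 mL

Step 1: 70 μL + 15.9 mL = 15970 μL total → factor 15970/70 = 228.14
Step 2: v brought to 3.75 mL → factor = 3.75 mL/v
Step 3: 0.32 mL + 23.5 mL = 23.82 mL total → factor 23.82/0.32 = 74.438
Step 4: 170 μL + 4000 μL = 4170 μL total → factor 4170/170 = 24.529
Step 5: 80 μL brought to 240 μL → factor 240/80 = 3
Product of known-step factors = 1.2497 × 10^6
Overall factor = 0.500 M / (0.0320 μM) = 1.5625 × 10^7
Step-2 factor = 1.5625 × 10^7 / 1.2497 × 10^6 = 12.503
v = 3.75 mL / 12.503 = 0.300 mL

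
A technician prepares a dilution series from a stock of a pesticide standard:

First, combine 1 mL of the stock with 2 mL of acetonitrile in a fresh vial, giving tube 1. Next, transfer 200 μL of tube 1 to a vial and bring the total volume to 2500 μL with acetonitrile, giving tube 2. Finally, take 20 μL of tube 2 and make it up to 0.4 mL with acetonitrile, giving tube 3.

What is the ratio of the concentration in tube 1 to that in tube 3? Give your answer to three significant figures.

Step 1: 1 mL + 2 mL = 3 mL total → factor 3/1 = 3
Step 2: 200 μL brought to 2500 μL → factor 2500/200 = 12.5
Step 3: 20 μL brought to 0.4 mL → factor 400/20 = 20
Dilution factor to tube 1 = 3; to tube 3 = 750
[tube 1]/[tube 3] = (factor to tube 3)/(factor to tube 1) = 750/3 = 250

250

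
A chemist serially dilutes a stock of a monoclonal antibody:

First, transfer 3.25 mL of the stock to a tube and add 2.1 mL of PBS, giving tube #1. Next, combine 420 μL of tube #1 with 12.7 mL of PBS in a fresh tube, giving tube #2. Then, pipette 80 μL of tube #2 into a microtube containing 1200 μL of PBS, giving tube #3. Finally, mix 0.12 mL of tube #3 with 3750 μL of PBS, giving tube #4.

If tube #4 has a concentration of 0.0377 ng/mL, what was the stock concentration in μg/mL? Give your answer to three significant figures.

1.00 μg/mL

Step 1: 3.25 mL + 2.1 mL = 5.35 mL total → factor 5.35/3.25 = 1.6462
Step 2: 420 μL + 12.7 mL = 13120 μL total → factor 13120/420 = 31.238
Step 3: 80 μL + 1200 μL = 1280 μL total → factor 1280/80 = 16
Step 4: 0.12 mL + 3750 μL = 3.87 mL total → factor 3.87/0.12 = 32.25
Overall dilution factor = 1.6462 × 31.238 × 16 × 32.25 = 26534
Stock = 0.0377 ng/mL × 26534 = 1000 ng/mL = 1.00 μg/mL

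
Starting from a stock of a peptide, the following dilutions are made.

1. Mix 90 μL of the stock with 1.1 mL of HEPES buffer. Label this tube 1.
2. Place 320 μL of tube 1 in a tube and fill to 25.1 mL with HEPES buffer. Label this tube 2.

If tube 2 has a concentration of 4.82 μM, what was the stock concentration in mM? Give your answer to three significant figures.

Step 1: 90 μL + 1.1 mL = 1190 μL total → factor 1190/90 = 13.222
Step 2: 320 μL brought to 25.1 mL → factor 25100/320 = 78.438
Overall dilution factor = 13.222 × 78.438 = 1037.1
Stock = 4.82 μM × 1037.1 = 4999 μM = 5.00 mM

5.00 mM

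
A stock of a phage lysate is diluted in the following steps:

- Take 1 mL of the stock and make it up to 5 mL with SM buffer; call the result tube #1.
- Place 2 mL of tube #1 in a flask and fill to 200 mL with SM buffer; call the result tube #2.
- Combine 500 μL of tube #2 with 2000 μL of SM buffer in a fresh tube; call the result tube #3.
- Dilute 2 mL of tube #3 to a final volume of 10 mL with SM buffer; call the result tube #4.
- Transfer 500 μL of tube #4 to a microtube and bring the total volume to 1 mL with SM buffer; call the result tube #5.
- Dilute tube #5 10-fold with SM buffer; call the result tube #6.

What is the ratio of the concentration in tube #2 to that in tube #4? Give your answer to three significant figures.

Step 1: 1 mL brought to 5 mL → factor 5/1 = 5
Step 2: 2 mL brought to 200 mL → factor 200/2 = 100
Step 3: 500 μL + 2000 μL = 2500 μL total → factor 2500/500 = 5
Step 4: 2 mL brought to 10 mL → factor 10/2 = 5
Dilution factor to tube #2 = 500; to tube #4 = 12500
[tube #2]/[tube #4] = (factor to tube #4)/(factor to tube #2) = 12500/500 = 25.0

25.0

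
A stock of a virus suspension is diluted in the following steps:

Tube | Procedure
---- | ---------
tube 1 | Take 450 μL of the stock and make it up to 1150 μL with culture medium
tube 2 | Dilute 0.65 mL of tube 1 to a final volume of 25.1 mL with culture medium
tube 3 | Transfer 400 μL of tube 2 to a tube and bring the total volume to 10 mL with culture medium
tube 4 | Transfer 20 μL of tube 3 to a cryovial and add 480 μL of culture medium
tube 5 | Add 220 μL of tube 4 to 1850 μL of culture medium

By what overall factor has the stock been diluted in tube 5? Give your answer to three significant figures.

5.80 × 10^5

Step 1: 450 μL brought to 1150 μL → factor 1150/450 = 2.5556
Step 2: 0.65 mL brought to 25.1 mL → factor 25.1/0.65 = 38.615
Step 3: 400 μL brought to 10 mL → factor 10000/400 = 25
Step 4: 20 μL + 480 μL = 500 μL total → factor 500/20 = 25
Step 5: 220 μL + 1850 μL = 2070 μL total → factor 2070/220 = 9.4091
Overall dilution factor = 2.5556 × 38.615 × 25 × 25 × 9.4091 = 5.8033 × 10^5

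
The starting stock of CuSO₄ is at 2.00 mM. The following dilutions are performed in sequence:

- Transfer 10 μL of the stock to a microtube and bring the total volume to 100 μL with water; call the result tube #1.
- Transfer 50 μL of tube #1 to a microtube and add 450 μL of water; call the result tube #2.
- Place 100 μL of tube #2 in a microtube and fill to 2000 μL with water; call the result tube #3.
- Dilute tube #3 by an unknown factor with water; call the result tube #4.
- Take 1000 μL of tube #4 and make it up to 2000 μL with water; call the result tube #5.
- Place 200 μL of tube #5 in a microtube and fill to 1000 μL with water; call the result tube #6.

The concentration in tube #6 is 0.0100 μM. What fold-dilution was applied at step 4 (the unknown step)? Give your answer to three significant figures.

10.0-fold

Step 1: 10 μL brought to 100 μL → factor 100/10 = 10
Step 2: 50 μL + 450 μL = 500 μL total → factor 500/50 = 10
Step 3: 100 μL brought to 2000 μL → factor 2000/100 = 20
Step 4: unknown factor x
Step 5: 1000 μL brought to 2000 μL → factor 2000/1000 = 2
Step 6: 200 μL brought to 1000 μL → factor 1000/200 = 5
Product of known-step factors = 20000
Overall factor = 2.00 mM / (0.0100 μM) = 2 × 10^5
x = 2 × 10^5 / 20000 = 10.0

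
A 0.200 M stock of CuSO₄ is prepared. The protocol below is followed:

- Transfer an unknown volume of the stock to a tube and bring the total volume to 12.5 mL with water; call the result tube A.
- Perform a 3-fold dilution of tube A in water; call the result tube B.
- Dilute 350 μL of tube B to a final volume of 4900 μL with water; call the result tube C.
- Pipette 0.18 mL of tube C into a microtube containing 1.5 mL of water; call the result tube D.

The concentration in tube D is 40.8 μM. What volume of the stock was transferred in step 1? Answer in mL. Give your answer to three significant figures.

Step 1: v brought to 12.5 mL → factor = 12.5 mL/v
Step 2: 3-fold → factor 3
Step 3: 350 μL brought to 4900 μL → factor 4900/350 = 14
Step 4: 0.18 mL + 1.5 mL = 1.68 mL total → factor 1.68/0.18 = 9.3333
Product of known-step factors = 392
Overall factor = 0.200 M / (40.8 μM) = 4902
Step-1 factor = 4902 / 392 = 12.505
v = 12.5 mL / 12.505 = 1.00 mL

1.00 mL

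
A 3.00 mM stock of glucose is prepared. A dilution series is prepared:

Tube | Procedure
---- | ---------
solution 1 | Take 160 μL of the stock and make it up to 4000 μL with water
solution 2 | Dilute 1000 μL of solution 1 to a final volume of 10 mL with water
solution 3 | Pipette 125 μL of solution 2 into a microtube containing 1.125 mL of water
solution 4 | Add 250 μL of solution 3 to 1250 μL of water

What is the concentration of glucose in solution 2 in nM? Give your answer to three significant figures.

1.20 × 10^4 nM

Step 1: 160 μL brought to 4000 μL → factor 4000/160 = 25
Step 2: 1000 μL brought to 10 mL → factor 10000/1000 = 10
Dilution factor through solution 2 = 25 × 10 = 250
[solution 2] = 3.00 mM / 250 = 0.01200 mM = 1.20 × 10^4 nM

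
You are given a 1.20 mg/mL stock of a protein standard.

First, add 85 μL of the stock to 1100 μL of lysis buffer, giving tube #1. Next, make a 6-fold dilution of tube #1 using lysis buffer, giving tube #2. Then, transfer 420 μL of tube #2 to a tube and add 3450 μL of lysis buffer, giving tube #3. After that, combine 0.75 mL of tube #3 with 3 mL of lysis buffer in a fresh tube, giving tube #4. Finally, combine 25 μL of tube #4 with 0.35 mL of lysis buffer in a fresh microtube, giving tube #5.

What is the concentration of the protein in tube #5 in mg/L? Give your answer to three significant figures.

Step 1: 85 μL + 1100 μL = 1185 μL total → factor 1185/85 = 13.941
Step 2: 6-fold → factor 6
Step 3: 420 μL + 3450 μL = 3870 μL total → factor 3870/420 = 9.2143
Step 4: 0.75 mL + 3 mL = 3.75 mL total → factor 3.75/0.75 = 5
Step 5: 25 μL + 0.35 mL = 375 μL total → factor 375/25 = 15
Overall dilution factor = 13.941 × 6 × 9.2143 × 5 × 15 = 57806
Final = 1.20 mg/mL / 57806 = 2.076 × 10^-5 mg/mL = 0.0208 mg/L

0.0208 mg/L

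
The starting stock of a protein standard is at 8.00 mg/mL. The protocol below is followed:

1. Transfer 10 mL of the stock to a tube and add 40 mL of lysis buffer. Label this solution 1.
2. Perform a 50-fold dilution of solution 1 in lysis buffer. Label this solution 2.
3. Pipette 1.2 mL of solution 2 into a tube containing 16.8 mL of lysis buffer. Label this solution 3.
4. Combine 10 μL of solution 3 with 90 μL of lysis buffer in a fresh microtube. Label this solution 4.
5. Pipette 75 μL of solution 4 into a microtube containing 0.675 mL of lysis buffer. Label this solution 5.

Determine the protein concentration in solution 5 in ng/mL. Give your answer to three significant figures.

Step 1: 10 mL + 40 mL = 50 mL total → factor 50/10 = 5
Step 2: 50-fold → factor 50
Step 3: 1.2 mL + 16.8 mL = 18 mL total → factor 18/1.2 = 15
Step 4: 10 μL + 90 μL = 100 μL total → factor 100/10 = 10
Step 5: 75 μL + 0.675 mL = 750 μL total → factor 750/75 = 10
Overall dilution factor = 5 × 50 × 15 × 10 × 10 = 3.75 × 10^5
Final = 8.00 mg/mL / 3.75 × 10^5 = 2.133 × 10^-5 mg/mL = 21.3 ng/mL

21.3 ng/mL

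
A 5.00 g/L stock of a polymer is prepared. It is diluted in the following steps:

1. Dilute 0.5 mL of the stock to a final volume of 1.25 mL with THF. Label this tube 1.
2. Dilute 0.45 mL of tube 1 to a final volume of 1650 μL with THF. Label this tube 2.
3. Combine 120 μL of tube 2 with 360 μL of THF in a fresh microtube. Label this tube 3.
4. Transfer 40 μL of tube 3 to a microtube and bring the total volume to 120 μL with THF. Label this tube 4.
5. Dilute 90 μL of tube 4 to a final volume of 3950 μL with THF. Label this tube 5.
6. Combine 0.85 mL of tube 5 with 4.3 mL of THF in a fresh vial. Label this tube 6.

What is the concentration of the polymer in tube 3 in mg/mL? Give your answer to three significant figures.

Step 1: 0.5 mL brought to 1.25 mL → factor 1.25/0.5 = 2.5
Step 2: 0.45 mL brought to 1650 μL → factor 1.65/0.45 = 3.6667
Step 3: 120 μL + 360 μL = 480 μL total → factor 480/120 = 4
Dilution factor through tube 3 = 2.5 × 3.6667 × 4 = 36.667
[tube 3] = 5.00 g/L / 36.667 = 0.1364 g/L = 0.136 mg/mL

0.136 mg/mL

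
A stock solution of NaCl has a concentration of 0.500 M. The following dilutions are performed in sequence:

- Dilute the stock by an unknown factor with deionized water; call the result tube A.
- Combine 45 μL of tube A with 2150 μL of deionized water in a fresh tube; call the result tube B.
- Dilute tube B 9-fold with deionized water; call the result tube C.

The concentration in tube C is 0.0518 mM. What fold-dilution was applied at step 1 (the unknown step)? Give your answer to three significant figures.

22.0-fold

Step 1: unknown factor x
Step 2: 45 μL + 2150 μL = 2195 μL total → factor 2195/45 = 48.778
Step 3: 9-fold → factor 9
Product of known-step factors = 439
Overall factor = 0.500 M / (0.0518 mM) = 9652.5
x = 9652.5 / 439 = 22.0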